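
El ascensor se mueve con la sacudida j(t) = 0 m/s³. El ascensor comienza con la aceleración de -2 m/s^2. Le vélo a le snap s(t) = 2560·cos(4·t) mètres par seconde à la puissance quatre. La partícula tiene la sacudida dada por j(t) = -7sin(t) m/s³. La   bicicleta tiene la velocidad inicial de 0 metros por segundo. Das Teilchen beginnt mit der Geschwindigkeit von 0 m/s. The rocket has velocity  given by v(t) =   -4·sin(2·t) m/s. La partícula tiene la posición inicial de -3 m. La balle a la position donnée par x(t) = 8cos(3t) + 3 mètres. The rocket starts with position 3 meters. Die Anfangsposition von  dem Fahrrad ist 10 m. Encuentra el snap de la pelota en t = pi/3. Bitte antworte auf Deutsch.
Um dies zu lösen, müssen wir 4 Ableitungen unserer Gleichung für die Position x(t) = 8·cos(3·t) + 3 nehmen. Mit d/dt von x(t) finden wir v(t) = -24·sin(3·t). Mit d/dt von v(t) finden wir a(t) = -72·cos(3·t). Durch Ableiten von der Beschleunigung erhalten wir den Ruck: j(t) = 216·sin(3·t). Mit d/dt von j(t) finden wir s(t) = 648·cos(3·t). Wir haben den Snap s(t) = 648·cos(3·t). Durch Einsetzen von t = pi/3: s(pi/3) = -648.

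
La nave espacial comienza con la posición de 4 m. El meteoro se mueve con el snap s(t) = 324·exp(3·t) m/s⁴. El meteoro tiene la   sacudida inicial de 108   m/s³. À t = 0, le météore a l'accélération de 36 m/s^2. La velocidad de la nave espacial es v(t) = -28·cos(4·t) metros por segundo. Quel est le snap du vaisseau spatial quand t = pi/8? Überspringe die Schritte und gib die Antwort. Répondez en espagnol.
En t = pi/8, s = -1792.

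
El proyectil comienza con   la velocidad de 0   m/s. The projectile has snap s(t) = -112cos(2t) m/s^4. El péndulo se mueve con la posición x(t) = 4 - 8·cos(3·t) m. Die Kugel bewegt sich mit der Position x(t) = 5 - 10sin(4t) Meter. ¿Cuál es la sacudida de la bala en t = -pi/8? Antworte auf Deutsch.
Um dies zu lösen, müssen wir 3 Ableitungen unserer Gleichung für die Position x(t) = 5 - 10·sin(4·t) nehmen. Durch Ableiten von der Position erhalten wir die Geschwindigkeit: v(t) = -40·cos(4·t). Die Ableitung von der Geschwindigkeit ergibt die Beschleunigung: a(t) = 160·sin(4·t). Durch Ableiten von der Beschleunigung erhalten wir den Ruck: j(t) = 640·cos(4·t). Mit j(t) = 640·cos(4·t) und Einsetzen von t = -pi/8, finden wir j = 0.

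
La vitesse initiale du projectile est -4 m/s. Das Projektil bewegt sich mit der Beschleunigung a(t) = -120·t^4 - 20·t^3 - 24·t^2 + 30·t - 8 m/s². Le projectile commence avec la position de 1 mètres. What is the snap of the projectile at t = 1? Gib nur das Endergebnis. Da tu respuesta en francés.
À t = 1, s = -1608.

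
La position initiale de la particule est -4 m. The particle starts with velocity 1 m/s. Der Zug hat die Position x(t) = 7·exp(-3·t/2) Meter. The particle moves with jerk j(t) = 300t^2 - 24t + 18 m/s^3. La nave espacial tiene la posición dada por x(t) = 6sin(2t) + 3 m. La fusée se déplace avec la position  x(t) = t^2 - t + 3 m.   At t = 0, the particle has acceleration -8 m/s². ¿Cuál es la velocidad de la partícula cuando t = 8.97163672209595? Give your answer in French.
Nous devons intégrer notre équation du jerk j(t) = 300·t^2 - 24·t + 18 2 fois. En prenant ∫j(t)dt et en appliquant a(0) = -8, nous trouvons a(t) = 100·t^3 - 12·t^2 + 18·t - 8. L'intégrale de l'accélération, avec v(0) = 1, donne la vitesse: v(t) = 25·t^4 - 4·t^3 + 9·t^2 - 8·t + 1. De l'équation de la vitesse v(t) = 25·t^4 - 4·t^3 + 9·t^2 - 8·t + 1, nous substituons t = 8.97163672209595 pour obtenir v = 159732.192508417.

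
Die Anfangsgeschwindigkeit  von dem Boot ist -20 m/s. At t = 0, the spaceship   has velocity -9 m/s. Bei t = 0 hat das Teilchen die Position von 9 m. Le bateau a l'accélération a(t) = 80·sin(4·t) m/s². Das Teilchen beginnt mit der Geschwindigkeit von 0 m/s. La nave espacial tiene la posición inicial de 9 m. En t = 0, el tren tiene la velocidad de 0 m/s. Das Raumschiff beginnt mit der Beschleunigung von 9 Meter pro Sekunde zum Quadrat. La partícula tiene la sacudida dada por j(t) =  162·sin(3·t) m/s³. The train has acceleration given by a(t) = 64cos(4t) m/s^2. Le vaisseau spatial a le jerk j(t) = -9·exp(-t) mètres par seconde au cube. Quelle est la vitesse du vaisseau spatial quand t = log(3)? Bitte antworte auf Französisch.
En partant du jerk j(t) = -9·exp(-t), nous prenons 2 primitives. En prenant ∫j(t)dt et en appliquant a(0) = 9, nous trouvons a(t) = 9·exp(-t). En prenant ∫a(t)dt et en appliquant v(0) = -9, nous trouvons v(t) = -9·exp(-t). Nous avons la vitesse v(t) = -9·exp(-t). En substituant t = log(3): v(log(3)) = -3.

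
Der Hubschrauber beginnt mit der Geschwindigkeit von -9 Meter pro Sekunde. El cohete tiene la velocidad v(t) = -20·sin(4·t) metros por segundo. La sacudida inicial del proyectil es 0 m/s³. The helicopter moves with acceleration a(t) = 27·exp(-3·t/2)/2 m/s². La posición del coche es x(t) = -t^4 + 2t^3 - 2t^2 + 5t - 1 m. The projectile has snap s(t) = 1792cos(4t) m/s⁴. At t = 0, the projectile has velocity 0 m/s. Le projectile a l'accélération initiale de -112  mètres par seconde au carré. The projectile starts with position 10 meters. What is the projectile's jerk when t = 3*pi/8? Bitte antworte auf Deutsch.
Ausgehend von dem Snap s(t) = 1792·cos(4·t), nehmen wir 1 Integral. Durch Integration von dem Snap und Verwendung der Anfangsbedingung j(0) = 0, erhalten wir j(t) = 448·sin(4·t). Mit j(t) = 448·sin(4·t) und Einsetzen von t = 3*pi/8, finden wir j = -448.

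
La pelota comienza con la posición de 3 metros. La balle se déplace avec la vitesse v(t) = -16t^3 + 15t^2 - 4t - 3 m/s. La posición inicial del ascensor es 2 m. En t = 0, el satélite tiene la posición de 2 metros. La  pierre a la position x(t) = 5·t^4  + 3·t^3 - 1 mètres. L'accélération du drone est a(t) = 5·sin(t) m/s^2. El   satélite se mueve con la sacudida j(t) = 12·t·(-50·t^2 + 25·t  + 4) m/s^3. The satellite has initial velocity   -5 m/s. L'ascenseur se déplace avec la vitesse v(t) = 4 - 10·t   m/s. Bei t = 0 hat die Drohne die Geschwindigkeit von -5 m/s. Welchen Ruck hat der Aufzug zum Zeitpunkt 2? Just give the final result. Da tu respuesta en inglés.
The jerk at t = 2 is j = 0.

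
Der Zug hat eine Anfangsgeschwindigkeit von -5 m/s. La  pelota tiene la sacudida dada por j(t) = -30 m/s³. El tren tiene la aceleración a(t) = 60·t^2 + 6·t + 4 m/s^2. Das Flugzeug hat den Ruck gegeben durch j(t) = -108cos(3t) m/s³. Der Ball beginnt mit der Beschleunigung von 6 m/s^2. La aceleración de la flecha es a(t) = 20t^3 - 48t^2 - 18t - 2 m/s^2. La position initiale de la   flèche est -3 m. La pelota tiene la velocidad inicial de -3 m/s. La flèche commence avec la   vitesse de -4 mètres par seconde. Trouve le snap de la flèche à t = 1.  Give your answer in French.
Pour résoudre ceci, nous devons prendre 2 dérivées de notre équation de l'accélération a(t) = 20·t^3 - 48·t^2 - 18·t - 2. En dérivant l'accélération, nous obtenons le jerk: j(t) = 60·t^2 - 96·t - 18. La dérivée du jerk donne le snap: s(t) = 120·t - 96. Nous avons le snap s(t) = 120·t - 96. En substituant t = 1: s(1) = 24.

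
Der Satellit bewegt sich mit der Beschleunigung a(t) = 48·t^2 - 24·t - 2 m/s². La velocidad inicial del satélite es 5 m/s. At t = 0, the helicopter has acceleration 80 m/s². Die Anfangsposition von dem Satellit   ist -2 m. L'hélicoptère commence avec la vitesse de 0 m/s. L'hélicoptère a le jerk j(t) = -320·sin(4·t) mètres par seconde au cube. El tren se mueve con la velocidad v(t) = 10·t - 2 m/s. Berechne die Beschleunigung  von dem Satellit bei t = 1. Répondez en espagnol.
Tenemos la aceleración a(t) = 48·t^2 - 24·t - 2. Sustituyendo t = 1: a(1) = 22.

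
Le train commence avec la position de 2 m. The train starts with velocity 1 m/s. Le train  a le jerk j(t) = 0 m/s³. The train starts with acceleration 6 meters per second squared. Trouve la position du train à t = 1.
Pour résoudre ceci, nous devons prendre 3 primitives de notre équation du jerk j(t) = 0. L'intégrale du jerk est l'accélération. En utilisant a(0) = 6, nous obtenons a(t) = 6. En prenant ∫a(t)dt et en appliquant v(0) = 1, nous trouvons v(t) = 6·t + 1. En prenant ∫v(t)dt et en appliquant x(0) = 2, nous trouvons x(t) = 3·t^2 + t + 2. En utilisant x(t) = 3·t^2 + t + 2 et en substituant t = 1, nous trouvons x = 6.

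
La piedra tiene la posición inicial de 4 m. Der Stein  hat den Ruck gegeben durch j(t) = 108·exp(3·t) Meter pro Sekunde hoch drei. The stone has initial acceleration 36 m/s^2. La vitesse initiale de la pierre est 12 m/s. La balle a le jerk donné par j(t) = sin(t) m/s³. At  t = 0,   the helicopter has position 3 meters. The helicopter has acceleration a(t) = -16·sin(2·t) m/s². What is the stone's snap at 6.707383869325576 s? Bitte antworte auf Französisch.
Nous devons dériver notre équation du jerk j(t) = 108·exp(3·t) 1 fois. La dérivée du jerk donne le snap: s(t) = 324·exp(3·t). Nous avons le snap s(t) = 324·exp(3·t). En substituant t = 6.707383869325576: s(6.707383869325576) = 177616953841.751.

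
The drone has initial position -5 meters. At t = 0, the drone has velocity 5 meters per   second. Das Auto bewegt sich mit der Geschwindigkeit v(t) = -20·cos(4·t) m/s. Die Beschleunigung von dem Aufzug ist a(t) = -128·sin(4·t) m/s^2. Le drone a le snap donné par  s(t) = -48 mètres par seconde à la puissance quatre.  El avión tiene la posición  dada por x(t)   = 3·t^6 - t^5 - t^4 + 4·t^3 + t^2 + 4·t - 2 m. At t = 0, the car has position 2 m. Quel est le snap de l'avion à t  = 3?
En partant de la position x(t) = 3·t^6 - t^5 - t^4 + 4·t^3 + t^2 + 4·t - 2, nous prenons 4 dérivées. En prenant d/dt de x(t), nous trouvons v(t) = 18·t^5 - 5·t^4 - 4·t^3 + 12·t^2 + 2·t + 4. La dérivée de la vitesse donne l'accélération: a(t) = 90·t^4 - 20·t^3 - 12·t^2 + 24·t + 2. En dérivant l'accélération, nous obtenons le jerk: j(t) = 360·t^3 - 60·t^2 - 24·t + 24. En prenant d/dt de j(t), nous trouvons s(t) = 1080·t^2 - 120·t - 24. Nous avons le snap s(t) = 1080·t^2 - 120·t - 24. En substituant t = 3: s(3) = 9336.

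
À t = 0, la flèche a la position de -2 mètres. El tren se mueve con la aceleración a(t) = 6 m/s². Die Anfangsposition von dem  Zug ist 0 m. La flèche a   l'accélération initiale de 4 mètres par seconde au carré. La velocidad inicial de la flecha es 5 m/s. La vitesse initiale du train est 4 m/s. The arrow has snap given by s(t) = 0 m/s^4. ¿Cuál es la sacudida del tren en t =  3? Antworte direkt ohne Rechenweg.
En t = 3, j = 0.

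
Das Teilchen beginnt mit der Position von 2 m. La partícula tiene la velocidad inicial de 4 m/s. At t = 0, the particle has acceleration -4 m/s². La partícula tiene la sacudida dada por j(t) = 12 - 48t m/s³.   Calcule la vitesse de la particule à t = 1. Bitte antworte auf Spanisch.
Partiendo de la sacudida j(t) = 12 - 48·t, tomamos 2 antiderivadas. La antiderivada de la sacudida es la aceleración. Usando a(0) = -4, obtenemos a(t) = -24·t^2 + 12·t - 4. La antiderivada de la aceleración, con v(0) = 4, da la velocidad: v(t) = -8·t^3 + 6·t^2 - 4·t + 4. Usando v(t) = -8·t^3 + 6·t^2 - 4·t + 4 y sustituyendo t = 1, encontramos v = -2.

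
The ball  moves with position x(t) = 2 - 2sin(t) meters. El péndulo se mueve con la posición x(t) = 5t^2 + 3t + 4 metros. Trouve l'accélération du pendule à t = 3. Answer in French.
Nous devons dériver notre équation de la position x(t) = 5·t^2 + 3·t + 4 2 fois. La dérivée de la position donne la vitesse: v(t) = 10·t + 3. En prenant d/dt de v(t), nous trouvons a(t) = 10. En utilisant a(t) = 10 et en substituant t = 3, nous trouvons a = 10.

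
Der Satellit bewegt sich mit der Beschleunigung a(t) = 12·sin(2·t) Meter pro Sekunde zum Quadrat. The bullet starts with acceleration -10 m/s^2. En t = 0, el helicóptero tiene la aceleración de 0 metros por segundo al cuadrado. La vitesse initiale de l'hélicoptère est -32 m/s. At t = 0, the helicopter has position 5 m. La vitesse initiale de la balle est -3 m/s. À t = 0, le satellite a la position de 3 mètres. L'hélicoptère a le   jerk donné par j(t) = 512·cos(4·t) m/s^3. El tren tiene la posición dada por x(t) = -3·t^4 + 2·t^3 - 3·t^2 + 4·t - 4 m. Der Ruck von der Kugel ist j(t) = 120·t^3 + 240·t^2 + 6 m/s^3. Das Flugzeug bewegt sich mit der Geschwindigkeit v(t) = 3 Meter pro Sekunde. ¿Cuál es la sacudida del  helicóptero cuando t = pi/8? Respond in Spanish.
Usando j(t) = 512·cos(4·t) y sustituyendo t = pi/8, encontramos j = 0.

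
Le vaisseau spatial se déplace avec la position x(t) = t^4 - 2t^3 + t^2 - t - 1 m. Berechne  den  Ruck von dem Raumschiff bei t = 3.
Ausgehend von der Position x(t) = t^4 - 2·t^3 + t^2 - t - 1, nehmen wir 3 Ableitungen. Mit d/dt von x(t) finden wir v(t) = 4·t^3 - 6·t^2 + 2·t - 1. Mit d/dt von v(t) finden wir a(t) = 12·t^2 - 12·t + 2. Die Ableitung von der Beschleunigung ergibt den Ruck: j(t) = 24·t - 12. Mit j(t) = 24·t - 12 und Einsetzen von t = 3, finden wir j = 60.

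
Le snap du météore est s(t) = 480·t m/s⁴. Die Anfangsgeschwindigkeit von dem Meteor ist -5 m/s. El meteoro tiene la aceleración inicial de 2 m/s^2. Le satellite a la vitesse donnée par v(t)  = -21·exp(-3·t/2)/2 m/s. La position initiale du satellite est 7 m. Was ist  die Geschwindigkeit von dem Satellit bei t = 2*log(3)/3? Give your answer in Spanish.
Tenemos la velocidad v(t) = -21·exp(-3·t/2)/2. Sustituyendo t = 2*log(3)/3: v(2*log(3)/3) = -7/2.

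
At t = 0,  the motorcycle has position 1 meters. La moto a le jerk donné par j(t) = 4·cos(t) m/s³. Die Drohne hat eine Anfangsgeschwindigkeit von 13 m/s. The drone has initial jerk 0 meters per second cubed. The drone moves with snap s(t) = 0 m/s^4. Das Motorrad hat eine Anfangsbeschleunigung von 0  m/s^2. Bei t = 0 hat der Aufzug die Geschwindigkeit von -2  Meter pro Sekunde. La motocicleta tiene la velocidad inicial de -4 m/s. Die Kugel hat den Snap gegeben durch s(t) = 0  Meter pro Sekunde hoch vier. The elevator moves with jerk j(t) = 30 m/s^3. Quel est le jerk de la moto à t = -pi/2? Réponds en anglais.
We have jerk j(t) = 4·cos(t). Substituting t = -pi/2: j(-pi/2) = 0.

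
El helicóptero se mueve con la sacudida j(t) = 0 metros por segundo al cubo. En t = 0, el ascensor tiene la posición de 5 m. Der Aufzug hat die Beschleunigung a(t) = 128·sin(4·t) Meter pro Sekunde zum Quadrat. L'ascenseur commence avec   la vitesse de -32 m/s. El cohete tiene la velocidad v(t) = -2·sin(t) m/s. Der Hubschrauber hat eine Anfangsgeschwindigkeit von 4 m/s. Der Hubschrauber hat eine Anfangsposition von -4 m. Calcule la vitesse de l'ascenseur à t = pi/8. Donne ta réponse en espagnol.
Para resolver esto, necesitamos tomar 1 antiderivada de nuestra ecuación de la aceleración a(t) = 128·sin(4·t). Tomando ∫a(t)dt y aplicando v(0) = -32, encontramos v(t) = -32·cos(4·t). Usando v(t) = -32·cos(4·t) y sustituyendo t = pi/8, encontramos v = 0.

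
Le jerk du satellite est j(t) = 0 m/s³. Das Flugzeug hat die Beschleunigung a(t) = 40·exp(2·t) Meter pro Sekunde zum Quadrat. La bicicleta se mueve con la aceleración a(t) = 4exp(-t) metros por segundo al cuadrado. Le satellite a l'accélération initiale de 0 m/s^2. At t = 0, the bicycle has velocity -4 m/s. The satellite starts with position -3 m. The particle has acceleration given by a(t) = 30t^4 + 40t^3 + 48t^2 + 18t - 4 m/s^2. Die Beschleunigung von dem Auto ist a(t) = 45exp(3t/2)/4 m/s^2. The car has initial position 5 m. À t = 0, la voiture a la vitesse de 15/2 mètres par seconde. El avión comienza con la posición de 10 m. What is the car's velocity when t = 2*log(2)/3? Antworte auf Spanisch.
Necesitamos integrar nuestra ecuación de la aceleración a(t) = 45·exp(3·t/2)/4 1 vez. Tomando ∫a(t)dt y aplicando v(0) = 15/2, encontramos v(t) = 15·exp(3·t/2)/2. De la ecuación de la velocidad v(t) = 15·exp(3·t/2)/2, sustituimos t = 2*log(2)/3 para obtener v = 15.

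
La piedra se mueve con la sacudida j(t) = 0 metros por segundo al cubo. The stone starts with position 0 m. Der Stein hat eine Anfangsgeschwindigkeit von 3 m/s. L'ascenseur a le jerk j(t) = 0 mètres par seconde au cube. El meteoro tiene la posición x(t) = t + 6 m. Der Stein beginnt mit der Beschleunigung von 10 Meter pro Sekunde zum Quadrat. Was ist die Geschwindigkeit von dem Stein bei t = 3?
Wir müssen unsere Gleichung für den Ruck j(t) = 0 2-mal integrieren. Mit ∫j(t)dt und Anwendung von a(0) = 10, finden wir a(t) = 10. Das Integral von der Beschleunigung ist die Geschwindigkeit. Mit v(0) = 3 erhalten wir v(t) = 10·t + 3. Mit v(t) = 10·t + 3 und Einsetzen von t = 3, finden wir v = 33.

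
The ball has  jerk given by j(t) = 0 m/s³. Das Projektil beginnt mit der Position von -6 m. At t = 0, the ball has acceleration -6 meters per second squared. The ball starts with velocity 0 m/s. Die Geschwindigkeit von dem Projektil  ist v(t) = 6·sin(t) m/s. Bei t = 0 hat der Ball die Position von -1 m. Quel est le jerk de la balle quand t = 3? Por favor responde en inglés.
From the given jerk equation j(t) = 0, we substitute t = 3 to get j = 0.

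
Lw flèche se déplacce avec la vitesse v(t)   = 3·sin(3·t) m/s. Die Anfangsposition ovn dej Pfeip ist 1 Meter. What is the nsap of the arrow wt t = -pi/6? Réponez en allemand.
Wir müssen unsere Gleichung für die Geschwindigkeit v(t) = 3·sin(3·t) 3-mal ableiten. Durch Ableiten von der Geschwindigkeit erhalten wir die Beschleunigung: a(t) = 9·cos(3·t). Die Ableitung von der Beschleunigung ergibt den Ruck: j(t) = -27·sin(3·t). Durch Ableiten von dem Ruck erhalten wir den Snap: s(t) = -81·cos(3·t). Aus der Gleichung für den Snap s(t) = -81·cos(3·t), setzen wir t = -pi/6 ein und erhalten s = 0.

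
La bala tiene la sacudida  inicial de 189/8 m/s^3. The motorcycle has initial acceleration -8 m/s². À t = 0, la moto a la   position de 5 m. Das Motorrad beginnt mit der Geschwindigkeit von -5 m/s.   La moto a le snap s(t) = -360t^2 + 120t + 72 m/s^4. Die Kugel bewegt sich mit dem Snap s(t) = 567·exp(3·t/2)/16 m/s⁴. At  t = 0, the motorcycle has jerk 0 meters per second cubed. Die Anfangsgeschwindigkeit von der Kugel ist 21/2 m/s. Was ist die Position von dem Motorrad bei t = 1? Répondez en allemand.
Um dies zu lösen, müssen wir 4 Stammfunktionen unserer Gleichung für den Snap s(t) = -360·t^2 + 120·t + 72 finden. Durch Integration von dem Snap und Verwendung der Anfangsbedingung j(0) = 0, erhalten wir j(t) = 12·t·(-10·t^2 + 5·t + 6). Durch Integration von dem Ruck und Verwendung der Anfangsbedingung a(0) = -8, erhalten wir a(t) = -30·t^4 + 20·t^3 + 36·t^2 - 8. Die Stammfunktion von der Beschleunigung, mit v(0) = -5, ergibt die Geschwindigkeit: v(t) = -6·t^5 + 5·t^4 + 12·t^3 - 8·t - 5. Das Integral von der Geschwindigkeit, mit x(0) = 5, ergibt die Position: x(t) = -t^6 + t^5 + 3·t^4 - 4·t^2 - 5·t + 5. Wir haben die Position x(t) = -t^6 + t^5 + 3·t^4 - 4·t^2 - 5·t + 5. Durch Einsetzen von t = 1: x(1) = -1.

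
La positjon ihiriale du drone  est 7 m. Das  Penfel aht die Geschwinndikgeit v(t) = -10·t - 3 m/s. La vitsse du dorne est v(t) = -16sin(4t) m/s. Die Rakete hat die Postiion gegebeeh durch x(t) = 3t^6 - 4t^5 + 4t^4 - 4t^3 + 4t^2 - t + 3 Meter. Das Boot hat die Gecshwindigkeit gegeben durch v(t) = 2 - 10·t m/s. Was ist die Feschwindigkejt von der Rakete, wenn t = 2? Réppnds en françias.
En partant de la position x(t) = 3·t^6 - 4·t^5 + 4·t^4 - 4·t^3 + 4·t^2 - t + 3, nous prenons 1 dérivée. La dérivée de la position donne la vitesse: v(t) = 18·t^5 - 20·t^4 + 16·t^3 - 12·t^2 + 8·t - 1. De l'équation de la vitesse v(t) = 18·t^5 - 20·t^4 + 16·t^3 - 12·t^2 + 8·t - 1, nous substituons t = 2 pour obtenir v = 351.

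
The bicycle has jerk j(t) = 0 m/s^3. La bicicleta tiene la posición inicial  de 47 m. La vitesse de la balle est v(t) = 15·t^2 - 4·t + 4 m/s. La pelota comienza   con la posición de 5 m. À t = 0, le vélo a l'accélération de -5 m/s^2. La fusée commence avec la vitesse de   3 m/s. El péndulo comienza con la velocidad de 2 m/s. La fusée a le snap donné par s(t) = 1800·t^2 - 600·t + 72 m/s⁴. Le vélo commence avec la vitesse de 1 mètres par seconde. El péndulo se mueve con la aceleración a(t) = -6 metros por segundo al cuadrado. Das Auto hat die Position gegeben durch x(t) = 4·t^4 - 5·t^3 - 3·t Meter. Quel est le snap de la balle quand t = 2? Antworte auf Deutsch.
Wir müssen unsere Gleichung für die Geschwindigkeit v(t) = 15·t^2 - 4·t + 4 3-mal ableiten. Die Ableitung von der Geschwindigkeit ergibt die Beschleunigung: a(t) = 30·t - 4. Die Ableitung von der Beschleunigung ergibt den Ruck: j(t) = 30. Durch Ableiten von dem Ruck erhalten wir den Snap: s(t) = 0. Mit s(t) = 0 und Einsetzen von t = 2, finden wir s = 0.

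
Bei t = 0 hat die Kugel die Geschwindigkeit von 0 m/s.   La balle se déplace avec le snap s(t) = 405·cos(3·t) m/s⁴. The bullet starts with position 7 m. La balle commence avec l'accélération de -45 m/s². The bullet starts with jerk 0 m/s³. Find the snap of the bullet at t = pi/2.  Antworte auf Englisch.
Using s(t) = 405·cos(3·t) and substituting t = pi/2, we find s = 0.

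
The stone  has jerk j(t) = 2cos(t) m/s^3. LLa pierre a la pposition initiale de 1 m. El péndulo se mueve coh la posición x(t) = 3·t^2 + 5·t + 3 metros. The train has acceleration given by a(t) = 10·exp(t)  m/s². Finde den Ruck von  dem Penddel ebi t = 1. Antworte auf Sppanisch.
Partiendo de la posición x(t) = 3·t^2 + 5·t + 3, tomamos 3 derivadas. Derivando la posición, obtenemos la velocidad: v(t) = 6·t + 5. Tomando d/dt de v(t), encontramos a(t) = 6. La derivada de la aceleración da la sacudida: j(t) = 0. De la ecuación de la sacudida j(t) = 0, sustituimos t = 1 para obtener j = 0.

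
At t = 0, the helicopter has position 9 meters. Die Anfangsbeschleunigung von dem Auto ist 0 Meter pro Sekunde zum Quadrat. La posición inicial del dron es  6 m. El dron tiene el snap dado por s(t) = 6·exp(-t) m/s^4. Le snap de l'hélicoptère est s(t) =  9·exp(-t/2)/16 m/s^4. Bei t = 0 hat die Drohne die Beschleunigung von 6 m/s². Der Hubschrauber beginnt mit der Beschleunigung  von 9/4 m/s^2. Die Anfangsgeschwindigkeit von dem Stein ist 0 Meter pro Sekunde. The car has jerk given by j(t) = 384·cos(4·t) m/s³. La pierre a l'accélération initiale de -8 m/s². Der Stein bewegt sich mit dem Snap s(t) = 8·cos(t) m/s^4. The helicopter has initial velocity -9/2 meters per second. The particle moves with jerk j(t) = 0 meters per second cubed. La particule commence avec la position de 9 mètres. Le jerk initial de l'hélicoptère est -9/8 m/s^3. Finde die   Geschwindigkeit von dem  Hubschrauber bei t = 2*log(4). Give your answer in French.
Pour résoudre ceci, nous devons prendre 3 primitives de notre équation du snap s(t) = 9·exp(-t/2)/16. La primitive du snap, avec j(0) = -9/8, donne le jerk: j(t) = -9·exp(-t/2)/8. L'intégrale du jerk est l'accélération. En utilisant a(0) = 9/4, nous obtenons a(t) = 9·exp(-t/2)/4. L'intégrale de l'accélération, avec v(0) = -9/2, donne la vitesse: v(t) = -9·exp(-t/2)/2. En utilisant v(t) = -9·exp(-t/2)/2 et en substituant t = 2*log(4), nous trouvons v = -9/8.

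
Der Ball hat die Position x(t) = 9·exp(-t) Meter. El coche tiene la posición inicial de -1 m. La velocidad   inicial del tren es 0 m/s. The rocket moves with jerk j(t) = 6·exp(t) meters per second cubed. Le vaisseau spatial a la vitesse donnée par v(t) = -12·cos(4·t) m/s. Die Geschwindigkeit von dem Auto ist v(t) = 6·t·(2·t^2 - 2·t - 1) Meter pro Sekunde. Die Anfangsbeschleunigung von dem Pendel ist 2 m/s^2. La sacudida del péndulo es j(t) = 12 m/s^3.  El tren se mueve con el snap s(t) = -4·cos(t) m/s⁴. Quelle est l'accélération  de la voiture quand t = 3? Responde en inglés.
To solve this, we need to take 1 derivative of our velocity equation v(t) = 6·t·(2·t^2 - 2·t - 1). Taking d/dt of v(t), we find a(t) = 12·t^2 + 6·t·(4·t - 2) - 12·t - 6. Using a(t) = 12·t^2 + 6·t·(4·t - 2) - 12·t - 6 and substituting t = 3, we find a = 246.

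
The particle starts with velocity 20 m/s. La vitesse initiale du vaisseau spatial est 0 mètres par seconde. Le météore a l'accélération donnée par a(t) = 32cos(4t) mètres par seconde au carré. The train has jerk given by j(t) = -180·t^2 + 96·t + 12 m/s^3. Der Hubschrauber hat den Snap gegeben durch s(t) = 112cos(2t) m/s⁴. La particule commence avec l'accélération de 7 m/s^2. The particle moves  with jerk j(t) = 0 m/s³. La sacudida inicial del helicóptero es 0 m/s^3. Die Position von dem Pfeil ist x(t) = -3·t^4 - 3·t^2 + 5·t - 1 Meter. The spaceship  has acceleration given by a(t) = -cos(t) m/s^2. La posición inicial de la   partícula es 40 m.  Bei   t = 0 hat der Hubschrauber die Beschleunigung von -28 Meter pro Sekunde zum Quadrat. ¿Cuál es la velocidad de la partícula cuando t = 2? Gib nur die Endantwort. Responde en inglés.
At t = 2, v = 34.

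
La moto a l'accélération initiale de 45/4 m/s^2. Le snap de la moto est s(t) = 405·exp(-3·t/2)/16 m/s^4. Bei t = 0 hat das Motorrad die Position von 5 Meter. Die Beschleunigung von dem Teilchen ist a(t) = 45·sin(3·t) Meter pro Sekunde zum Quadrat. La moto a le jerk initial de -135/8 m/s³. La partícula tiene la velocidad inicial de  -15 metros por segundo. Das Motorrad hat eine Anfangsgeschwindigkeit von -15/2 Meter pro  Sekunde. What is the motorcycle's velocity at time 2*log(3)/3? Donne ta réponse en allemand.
Ausgehend von dem Snap s(t) = 405·exp(-3·t/2)/16, nehmen wir 3 Stammfunktionen. Das Integral von dem Snap, mit j(0) = -135/8, ergibt den Ruck: j(t) = -135·exp(-3·t/2)/8. Mit ∫j(t)dt und Anwendung von a(0) = 45/4, finden wir a(t) = 45·exp(-3·t/2)/4. Mit ∫a(t)dt und Anwendung von v(0) = -15/2, finden wir v(t) = -15·exp(-3·t/2)/2. Wir haben die Geschwindigkeit v(t) = -15·exp(-3·t/2)/2. Durch Einsetzen von t = 2*log(3)/3: v(2*log(3)/3) = -5/2.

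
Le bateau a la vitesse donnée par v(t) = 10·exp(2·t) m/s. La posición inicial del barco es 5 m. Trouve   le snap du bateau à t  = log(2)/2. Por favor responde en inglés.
To solve this, we need to take 3 derivatives of our velocity equation v(t) = 10·exp(2·t). The derivative of velocity gives acceleration: a(t) = 20·exp(2·t). The derivative of acceleration gives jerk: j(t) = 40·exp(2·t). Differentiating jerk, we get snap: s(t) = 80·exp(2·t). From the given snap equation s(t) = 80·exp(2·t), we substitute t = log(2)/2 to get s = 160.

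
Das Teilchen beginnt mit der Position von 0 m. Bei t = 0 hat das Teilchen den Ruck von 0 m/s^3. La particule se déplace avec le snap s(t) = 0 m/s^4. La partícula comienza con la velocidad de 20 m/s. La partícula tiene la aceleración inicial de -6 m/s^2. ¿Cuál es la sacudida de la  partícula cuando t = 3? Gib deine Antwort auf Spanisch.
Para resolver esto, necesitamos tomar 1 antiderivada de nuestra ecuación del snap s(t) = 0. Tomando ∫s(t)dt y aplicando j(0) = 0, encontramos j(t) = 0. Tenemos la sacudida j(t) = 0. Sustituyendo t = 3: j(3) = 0.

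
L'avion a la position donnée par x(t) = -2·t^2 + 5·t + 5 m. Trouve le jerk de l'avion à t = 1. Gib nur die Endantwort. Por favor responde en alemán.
j(1) = 0.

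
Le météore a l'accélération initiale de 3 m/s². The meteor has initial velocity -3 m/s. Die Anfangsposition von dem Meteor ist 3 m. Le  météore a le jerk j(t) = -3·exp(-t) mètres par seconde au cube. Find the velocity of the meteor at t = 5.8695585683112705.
To find the answer, we compute 2 antiderivatives of j(t) = -3·exp(-t). Integrating jerk and using the initial condition a(0) = 3, we get a(t) = 3·exp(-t). Taking ∫a(t)dt and applying v(0) = -3, we find v(t) = -3·exp(-t). Using v(t) = -3·exp(-t) and substituting t = 5.8695585683112705, we find v = -0.00847235914450199.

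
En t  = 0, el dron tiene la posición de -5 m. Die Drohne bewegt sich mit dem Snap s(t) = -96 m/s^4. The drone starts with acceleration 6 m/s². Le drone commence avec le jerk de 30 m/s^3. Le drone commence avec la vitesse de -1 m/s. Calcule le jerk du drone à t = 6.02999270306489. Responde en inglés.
To solve this, we need to take 1 integral of our snap equation s(t) = -96. Integrating snap and using the initial condition j(0) = 30, we get j(t) = 30 - 96·t. Using j(t) = 30 - 96·t and substituting t = 6.02999270306489, we find j = -548.879299494229.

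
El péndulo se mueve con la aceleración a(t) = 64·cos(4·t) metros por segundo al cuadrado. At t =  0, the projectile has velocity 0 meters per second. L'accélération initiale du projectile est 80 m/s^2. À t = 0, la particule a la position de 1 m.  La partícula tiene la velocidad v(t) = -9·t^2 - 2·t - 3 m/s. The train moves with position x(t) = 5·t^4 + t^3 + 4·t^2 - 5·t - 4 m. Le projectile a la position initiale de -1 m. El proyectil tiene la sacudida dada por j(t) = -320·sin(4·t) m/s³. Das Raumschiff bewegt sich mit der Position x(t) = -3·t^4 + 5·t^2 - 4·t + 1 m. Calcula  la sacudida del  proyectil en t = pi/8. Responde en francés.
Nous avons le jerk j(t) = -320·sin(4·t). En substituant t = pi/8: j(pi/8) = -320.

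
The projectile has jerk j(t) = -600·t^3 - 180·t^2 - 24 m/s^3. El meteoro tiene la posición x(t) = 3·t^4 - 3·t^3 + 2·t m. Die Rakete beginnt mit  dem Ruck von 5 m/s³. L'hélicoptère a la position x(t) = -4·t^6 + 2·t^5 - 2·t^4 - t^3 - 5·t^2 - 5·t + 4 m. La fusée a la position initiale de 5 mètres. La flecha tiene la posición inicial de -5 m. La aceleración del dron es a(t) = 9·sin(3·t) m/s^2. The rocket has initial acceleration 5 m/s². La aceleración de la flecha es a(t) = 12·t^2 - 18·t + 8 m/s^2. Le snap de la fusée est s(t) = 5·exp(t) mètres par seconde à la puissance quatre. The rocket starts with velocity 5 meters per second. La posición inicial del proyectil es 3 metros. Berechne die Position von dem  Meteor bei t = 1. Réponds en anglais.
Using x(t) = 3·t^4 - 3·t^3 + 2·t and substituting t = 1, we find x = 2.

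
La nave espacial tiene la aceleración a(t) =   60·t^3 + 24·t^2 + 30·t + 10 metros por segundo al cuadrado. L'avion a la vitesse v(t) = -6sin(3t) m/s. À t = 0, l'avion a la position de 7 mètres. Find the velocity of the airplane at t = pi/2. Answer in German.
Aus der Gleichung für die Geschwindigkeit v(t) = -6·sin(3·t), setzen wir t = pi/2 ein und erhalten v = 6.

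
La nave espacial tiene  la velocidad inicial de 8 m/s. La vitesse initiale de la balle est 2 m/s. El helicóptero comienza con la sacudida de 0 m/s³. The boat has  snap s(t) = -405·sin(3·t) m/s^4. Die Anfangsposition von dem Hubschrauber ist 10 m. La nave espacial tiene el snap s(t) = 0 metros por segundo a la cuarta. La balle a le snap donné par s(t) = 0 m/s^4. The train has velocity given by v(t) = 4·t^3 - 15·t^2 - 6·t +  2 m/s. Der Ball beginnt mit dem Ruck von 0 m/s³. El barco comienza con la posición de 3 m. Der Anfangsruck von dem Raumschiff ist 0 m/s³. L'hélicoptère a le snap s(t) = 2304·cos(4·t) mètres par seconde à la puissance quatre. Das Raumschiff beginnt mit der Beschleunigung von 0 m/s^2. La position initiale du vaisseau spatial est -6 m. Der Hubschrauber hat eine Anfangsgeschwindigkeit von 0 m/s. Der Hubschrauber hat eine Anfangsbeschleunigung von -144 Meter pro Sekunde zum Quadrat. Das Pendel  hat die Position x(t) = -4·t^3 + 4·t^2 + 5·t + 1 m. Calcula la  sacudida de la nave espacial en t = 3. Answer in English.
To solve this, we need to take 1 integral of our snap equation s(t) = 0. Finding the antiderivative of s(t) and using j(0) = 0: j(t) = 0. We have jerk j(t) = 0. Substituting t = 3: j(3) = 0.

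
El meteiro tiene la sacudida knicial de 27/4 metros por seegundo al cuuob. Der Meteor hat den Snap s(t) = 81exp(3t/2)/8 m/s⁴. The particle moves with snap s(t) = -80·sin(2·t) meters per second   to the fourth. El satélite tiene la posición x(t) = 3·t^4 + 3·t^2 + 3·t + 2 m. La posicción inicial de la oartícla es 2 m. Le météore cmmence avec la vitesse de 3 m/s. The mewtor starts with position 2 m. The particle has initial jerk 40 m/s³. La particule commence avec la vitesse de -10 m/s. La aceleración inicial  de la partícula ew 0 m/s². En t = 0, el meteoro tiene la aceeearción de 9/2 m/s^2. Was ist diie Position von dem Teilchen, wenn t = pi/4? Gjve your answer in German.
Ausgehend von dem Snap s(t) = -80·sin(2·t), nehmen wir 4 Stammfunktionen. Das Integral von dem Snap, mit j(0) = 40, ergibt den Ruck: j(t) = 40·cos(2·t). Durch Integration von dem Ruck und Verwendung der Anfangsbedingung a(0) = 0, erhalten wir a(t) = 20·sin(2·t). Mit ∫a(t)dt und Anwendung von v(0) = -10, finden wir v(t) = -10·cos(2·t). Durch Integration von der Geschwindigkeit und Verwendung der Anfangsbedingung x(0) = 2, erhalten wir x(t) = 2 - 5·sin(2·t). Mit x(t) = 2 - 5·sin(2·t) und Einsetzen von t = pi/4, finden wir x = -3.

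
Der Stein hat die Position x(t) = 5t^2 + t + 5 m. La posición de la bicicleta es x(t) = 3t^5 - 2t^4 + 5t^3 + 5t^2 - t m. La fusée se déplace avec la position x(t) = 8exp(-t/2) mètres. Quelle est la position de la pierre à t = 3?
En utilisant x(t) = 5·t^2 + t + 5 et en substituant t = 3, nous trouvons x = 53.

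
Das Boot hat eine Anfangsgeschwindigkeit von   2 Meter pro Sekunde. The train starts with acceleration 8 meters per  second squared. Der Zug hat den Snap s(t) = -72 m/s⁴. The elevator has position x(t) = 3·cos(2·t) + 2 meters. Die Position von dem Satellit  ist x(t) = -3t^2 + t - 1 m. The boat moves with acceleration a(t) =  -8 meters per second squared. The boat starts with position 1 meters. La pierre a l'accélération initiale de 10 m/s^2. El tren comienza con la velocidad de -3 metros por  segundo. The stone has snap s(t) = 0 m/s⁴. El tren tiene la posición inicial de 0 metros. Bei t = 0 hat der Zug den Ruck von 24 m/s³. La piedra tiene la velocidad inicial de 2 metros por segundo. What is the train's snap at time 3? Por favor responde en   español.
Tenemos el snap s(t) = -72. Sustituyendo t = 3: s(3) = -72.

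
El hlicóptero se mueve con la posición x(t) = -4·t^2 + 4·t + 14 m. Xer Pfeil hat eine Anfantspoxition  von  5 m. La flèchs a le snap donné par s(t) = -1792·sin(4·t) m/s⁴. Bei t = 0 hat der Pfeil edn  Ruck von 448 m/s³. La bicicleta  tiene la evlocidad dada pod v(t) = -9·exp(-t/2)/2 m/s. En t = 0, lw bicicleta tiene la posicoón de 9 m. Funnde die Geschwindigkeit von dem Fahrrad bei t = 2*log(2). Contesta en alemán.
Mit v(t) = -9·exp(-t/2)/2 und Einsetzen von t = 2*log(2), finden wir v = -9/4.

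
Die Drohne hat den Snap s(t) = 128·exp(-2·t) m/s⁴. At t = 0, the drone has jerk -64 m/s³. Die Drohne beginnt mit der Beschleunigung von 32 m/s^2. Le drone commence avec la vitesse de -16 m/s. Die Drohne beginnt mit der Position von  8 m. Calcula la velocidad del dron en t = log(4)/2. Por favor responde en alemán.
Um dies zu lösen, müssen wir 3 Stammfunktionen unserer Gleichung für den Snap s(t) = 128·exp(-2·t) finden. Mit ∫s(t)dt und Anwendung von j(0) = -64, finden wir j(t) = -64·exp(-2·t). Die Stammfunktion von dem Ruck ist die Beschleunigung. Mit a(0) = 32 erhalten wir a(t) = 32·exp(-2·t). Durch Integration von der Beschleunigung und Verwendung der Anfangsbedingung v(0) = -16, erhalten wir v(t) = -16·exp(-2·t). Aus der Gleichung für die Geschwindigkeit v(t) = -16·exp(-2·t), setzen wir t = log(4)/2 ein und erhalten v = -4.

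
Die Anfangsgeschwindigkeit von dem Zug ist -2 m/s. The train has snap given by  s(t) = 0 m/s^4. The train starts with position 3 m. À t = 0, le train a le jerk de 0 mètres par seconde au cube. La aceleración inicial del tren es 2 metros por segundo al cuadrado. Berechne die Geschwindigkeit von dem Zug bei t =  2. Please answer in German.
Wir müssen das Integral unserer Gleichung für den Snap s(t) = 0 3-mal finden. Durch Integration von dem Snap und Verwendung der Anfangsbedingung j(0) = 0, erhalten wir j(t) = 0. Das Integral von dem Ruck ist die Beschleunigung. Mit a(0) = 2 erhalten wir a(t) = 2. Durch Integration von der Beschleunigung und Verwendung der Anfangsbedingung v(0) = -2, erhalten wir v(t) = 2·t - 2. Aus der Gleichung für die Geschwindigkeit v(t) = 2·t - 2, setzen wir t = 2 ein und erhalten v = 2.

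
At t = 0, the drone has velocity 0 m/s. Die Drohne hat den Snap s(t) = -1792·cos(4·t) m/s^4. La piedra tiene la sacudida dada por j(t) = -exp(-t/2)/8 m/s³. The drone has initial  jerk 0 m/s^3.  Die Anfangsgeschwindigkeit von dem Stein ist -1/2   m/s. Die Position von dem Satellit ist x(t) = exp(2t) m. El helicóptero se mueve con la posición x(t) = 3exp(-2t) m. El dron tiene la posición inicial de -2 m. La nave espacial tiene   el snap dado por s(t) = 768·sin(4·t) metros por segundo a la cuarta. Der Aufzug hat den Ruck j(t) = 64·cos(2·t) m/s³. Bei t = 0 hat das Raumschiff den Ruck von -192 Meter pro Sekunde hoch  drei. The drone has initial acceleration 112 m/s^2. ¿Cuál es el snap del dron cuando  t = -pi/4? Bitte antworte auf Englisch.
We have snap s(t) = -1792·cos(4·t). Substituting t = -pi/4: s(-pi/4) = 1792.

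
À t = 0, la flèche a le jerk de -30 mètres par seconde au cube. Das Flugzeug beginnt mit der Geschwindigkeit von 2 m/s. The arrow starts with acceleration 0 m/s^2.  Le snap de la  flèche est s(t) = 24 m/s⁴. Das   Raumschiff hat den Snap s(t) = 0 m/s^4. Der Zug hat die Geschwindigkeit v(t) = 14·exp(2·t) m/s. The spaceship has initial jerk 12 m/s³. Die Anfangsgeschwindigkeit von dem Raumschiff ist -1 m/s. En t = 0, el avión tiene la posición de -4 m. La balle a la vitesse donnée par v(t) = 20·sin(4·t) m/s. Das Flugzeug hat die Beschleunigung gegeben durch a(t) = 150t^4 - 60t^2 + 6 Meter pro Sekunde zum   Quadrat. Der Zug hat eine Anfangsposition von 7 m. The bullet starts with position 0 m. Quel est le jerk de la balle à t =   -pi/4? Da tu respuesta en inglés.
To solve this, we need to take 2 derivatives of our velocity equation v(t) = 20·sin(4·t). The derivative of velocity gives acceleration: a(t) = 80·cos(4·t). The derivative of acceleration gives jerk: j(t) = -320·sin(4·t). From the given jerk equation j(t) = -320·sin(4·t), we substitute t = -pi/4 to get j = 0.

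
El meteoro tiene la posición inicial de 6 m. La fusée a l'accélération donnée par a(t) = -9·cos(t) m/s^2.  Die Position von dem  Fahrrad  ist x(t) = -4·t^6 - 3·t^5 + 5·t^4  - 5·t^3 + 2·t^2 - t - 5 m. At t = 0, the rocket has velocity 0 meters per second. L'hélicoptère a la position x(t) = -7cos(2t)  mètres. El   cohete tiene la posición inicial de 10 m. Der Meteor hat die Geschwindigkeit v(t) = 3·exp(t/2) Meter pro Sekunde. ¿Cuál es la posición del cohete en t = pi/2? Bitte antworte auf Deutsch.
Ausgehend von der Beschleunigung a(t) = -9·cos(t), nehmen wir 2 Integrale. Das Integral von der Beschleunigung ist die Geschwindigkeit. Mit v(0) = 0 erhalten wir v(t) = -9·sin(t). Die Stammfunktion von der Geschwindigkeit ist die Position. Mit x(0) = 10 erhalten wir x(t) = 9·cos(t) + 1. Mit x(t) = 9·cos(t) + 1 und Einsetzen von t = pi/2, finden wir x = 1.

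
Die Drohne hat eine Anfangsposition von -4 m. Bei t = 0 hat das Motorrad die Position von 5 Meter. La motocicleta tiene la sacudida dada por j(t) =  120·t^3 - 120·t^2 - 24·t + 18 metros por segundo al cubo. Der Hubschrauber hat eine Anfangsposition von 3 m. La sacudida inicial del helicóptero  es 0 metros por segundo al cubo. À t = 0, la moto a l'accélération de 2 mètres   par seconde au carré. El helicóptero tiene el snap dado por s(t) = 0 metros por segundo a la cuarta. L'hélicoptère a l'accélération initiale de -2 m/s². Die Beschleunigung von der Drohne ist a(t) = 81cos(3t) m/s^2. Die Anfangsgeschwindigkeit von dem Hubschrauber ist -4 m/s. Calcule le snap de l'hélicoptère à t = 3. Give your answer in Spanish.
Tenemos el snap s(t) = 0. Sustituyendo t = 3: s(3) = 0.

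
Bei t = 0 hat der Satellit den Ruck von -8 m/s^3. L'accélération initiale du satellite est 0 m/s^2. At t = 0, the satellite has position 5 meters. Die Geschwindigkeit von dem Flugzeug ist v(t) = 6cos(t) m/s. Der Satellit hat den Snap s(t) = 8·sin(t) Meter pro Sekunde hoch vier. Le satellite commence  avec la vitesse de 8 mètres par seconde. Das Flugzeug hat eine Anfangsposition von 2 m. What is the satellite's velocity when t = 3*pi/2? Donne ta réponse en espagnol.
Necesitamos integrar nuestra ecuación del snap s(t) = 8·sin(t) 3 veces. La antiderivada del snap, con j(0) = -8, da la sacudida: j(t) = -8·cos(t). La integral de la sacudida, con a(0) = 0, da la aceleración: a(t) = -8·sin(t). La integral de la aceleración es la velocidad. Usando v(0) = 8, obtenemos v(t) = 8·cos(t). Tenemos la velocidad v(t) = 8·cos(t). Sustituyendo t = 3*pi/2: v(3*pi/2) = 0.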